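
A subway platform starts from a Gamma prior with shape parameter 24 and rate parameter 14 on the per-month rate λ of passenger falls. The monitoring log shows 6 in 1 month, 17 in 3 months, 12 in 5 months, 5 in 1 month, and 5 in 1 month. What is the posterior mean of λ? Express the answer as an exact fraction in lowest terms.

Total count: 6 + 17 + 12 + 5 + 5 = 45.
Total exposure: 1 + 3 + 5 + 1 + 1 = 11 months.
By Gamma–Poisson conjugacy, the posterior is Gamma(α + Σx, β + Σt) = Gamma(24 + 45, 14 + 11) = Gamma(69, 25).
Posterior mean = α'/β' = 69/25.

69/25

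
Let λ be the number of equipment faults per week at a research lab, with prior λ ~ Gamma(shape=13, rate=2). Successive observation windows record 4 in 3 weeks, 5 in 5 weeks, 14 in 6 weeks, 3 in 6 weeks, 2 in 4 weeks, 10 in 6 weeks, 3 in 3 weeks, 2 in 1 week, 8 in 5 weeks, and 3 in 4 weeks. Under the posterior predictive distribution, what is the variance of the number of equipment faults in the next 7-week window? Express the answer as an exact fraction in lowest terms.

24388/2025

Total count: 4 + 5 + 14 + 3 + 2 + 10 + 3 + 2 + 8 + 3 = 54.
Total exposure: 3 + 5 + 6 + 6 + 4 + 6 + 3 + 1 + 5 + 4 = 43 weeks.
By Gamma–Poisson conjugacy, the posterior is Gamma(α + Σx, β + Σt) = Gamma(13 + 54, 2 + 43) = Gamma(67, 45).
The posterior predictive for a window of length T is Negative Binomial with variance T·α'·(β'+T)/β'² = 7·67·52/2025 = 24388/2025.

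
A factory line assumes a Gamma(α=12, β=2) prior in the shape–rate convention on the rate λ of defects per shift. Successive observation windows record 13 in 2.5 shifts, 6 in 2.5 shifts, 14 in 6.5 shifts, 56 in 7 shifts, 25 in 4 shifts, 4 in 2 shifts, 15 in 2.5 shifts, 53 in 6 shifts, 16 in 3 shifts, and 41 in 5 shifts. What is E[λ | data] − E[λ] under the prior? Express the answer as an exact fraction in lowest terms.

-3/43

Total count: 13 + 6 + 14 + 56 + 25 + 4 + 15 + 53 + 16 + 41 = 243.
Total exposure: 2.5 + 2.5 + 6.5 + 7 + 4 + 2 + 2.5 + 6 + 3 + 5 = 41 shifts.
Posterior: α' = 12 + 243 = 255, β' = 2 + 41 = 43.
Posterior mean = 255/43 = 255/43; prior mean = 12/2 = 6. Difference = 255/43 − 6 = -3/43.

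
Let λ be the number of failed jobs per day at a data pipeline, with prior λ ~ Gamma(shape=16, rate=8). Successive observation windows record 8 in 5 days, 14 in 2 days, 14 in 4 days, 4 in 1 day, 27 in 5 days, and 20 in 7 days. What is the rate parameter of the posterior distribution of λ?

32

Total count: 8 + 14 + 14 + 4 + 27 + 20 = 87.
Total exposure: 5 + 2 + 4 + 1 + 5 + 7 = 24 days.
Conjugate update: add total count to the shape and total exposure to the rate, giving Gamma(103, 32).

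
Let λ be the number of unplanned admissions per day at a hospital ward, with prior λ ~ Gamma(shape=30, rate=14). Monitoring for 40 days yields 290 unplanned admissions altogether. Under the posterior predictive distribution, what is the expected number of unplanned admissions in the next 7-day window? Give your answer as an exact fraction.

1120/27

Total count 290 over total exposure 40 days.
Gamma(α, β) with Poisson data over total exposure Σt gives posterior Gamma(α+Σx, β+Σt) = Gamma(320, 54).
Predictive mean over a 7-day window = T·E[λ|data] = 7·320/54 = 1120/27.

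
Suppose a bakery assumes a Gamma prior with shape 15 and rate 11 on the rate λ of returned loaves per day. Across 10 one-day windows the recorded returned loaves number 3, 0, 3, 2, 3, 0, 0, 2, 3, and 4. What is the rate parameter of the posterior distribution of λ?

Total count: 3 + 0 + 3 + 2 + 3 + 0 + 0 + 2 + 3 + 4 = 20.
Total exposure: 10 days.
The Gamma prior is conjugate for the Poisson rate, so λ | data ~ Gamma(15+20, 11+10) = Gamma(35, 21).

21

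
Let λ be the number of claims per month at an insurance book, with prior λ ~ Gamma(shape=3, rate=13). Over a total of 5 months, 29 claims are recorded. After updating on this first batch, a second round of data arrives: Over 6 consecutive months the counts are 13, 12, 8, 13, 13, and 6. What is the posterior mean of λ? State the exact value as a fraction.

Total count 29 over total exposure 5 months.
After the first batch: Gamma(3 + 29, 13 + 5) = Gamma(32, 18).
Total count: 13 + 12 + 8 + 13 + 13 + 6 = 65.
Total exposure: 6 months.
After the second batch: Gamma(32 + 65, 18 + 6) = Gamma(97, 24).
Posterior mean = α'/β' = 97/24.

97/24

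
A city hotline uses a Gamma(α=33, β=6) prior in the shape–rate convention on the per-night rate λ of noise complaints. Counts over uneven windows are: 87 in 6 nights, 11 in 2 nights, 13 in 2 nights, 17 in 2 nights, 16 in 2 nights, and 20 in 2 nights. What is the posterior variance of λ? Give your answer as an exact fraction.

Total count: 87 + 11 + 13 + 17 + 16 + 20 = 164.
Total exposure: 6 + 2 + 2 + 2 + 2 + 2 = 16 nights.
Posterior: α' = 33 + 164 = 197, β' = 6 + 16 = 22.
Posterior variance = α'/β'² = 197/484.

197/484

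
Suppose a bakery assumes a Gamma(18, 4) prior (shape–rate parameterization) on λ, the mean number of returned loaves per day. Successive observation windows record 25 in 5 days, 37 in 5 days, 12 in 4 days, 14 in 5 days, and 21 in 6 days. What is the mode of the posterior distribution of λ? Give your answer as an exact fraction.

Total count: 25 + 37 + 12 + 14 + 21 = 109.
Total exposure: 5 + 5 + 4 + 5 + 6 = 25 days.
The Gamma prior is conjugate for the Poisson rate, so λ | data ~ Gamma(18+109, 4+25) = Gamma(127, 29).
Posterior mode = (α'−1)/β' = 126/29.

126/29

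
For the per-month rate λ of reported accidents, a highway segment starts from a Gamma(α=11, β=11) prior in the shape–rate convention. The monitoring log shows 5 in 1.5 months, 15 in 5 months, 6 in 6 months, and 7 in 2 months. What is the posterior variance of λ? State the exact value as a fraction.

Total count: 5 + 15 + 6 + 7 = 33.
Total exposure: 1.5 + 5 + 6 + 2 = 14.5 months.
Gamma(α, β) with Poisson data over total exposure Σt gives posterior Gamma(α+Σx, β+Σt) = Gamma(44, 51/2).
Posterior variance = α'/β'² = 44/(2601/4) = 176/2601.

176/2601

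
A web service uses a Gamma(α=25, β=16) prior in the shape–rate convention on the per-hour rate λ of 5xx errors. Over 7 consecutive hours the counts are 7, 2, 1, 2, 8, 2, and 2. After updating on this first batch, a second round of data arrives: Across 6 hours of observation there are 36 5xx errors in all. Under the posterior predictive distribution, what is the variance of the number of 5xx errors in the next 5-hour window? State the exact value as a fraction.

14450/841

Total count: 7 + 2 + 1 + 2 + 8 + 2 + 2 = 24.
Total exposure: 7 hours.
After the first batch: Gamma(25 + 24, 16 + 7) = Gamma(49, 23).
Total count 36 over total exposure 6 hours.
After the second batch: Gamma(49 + 36, 23 + 6) = Gamma(85, 29).
The posterior predictive for a window of length T is Negative Binomial with variance T·α'·(β'+T)/β'² = 5·85·34/841 = 14450/841.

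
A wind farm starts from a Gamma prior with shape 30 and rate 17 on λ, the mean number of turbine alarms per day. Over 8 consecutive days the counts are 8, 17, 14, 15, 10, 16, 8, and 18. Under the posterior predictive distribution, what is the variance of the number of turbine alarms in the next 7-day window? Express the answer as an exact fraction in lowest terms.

Total count: 8 + 17 + 14 + 15 + 10 + 16 + 8 + 18 = 106.
Total exposure: 8 days.
By Gamma–Poisson conjugacy, the posterior is Gamma(α + Σx, β + Σt) = Gamma(30 + 106, 17 + 8) = Gamma(136, 25).
The posterior predictive for a window of length T is Negative Binomial with variance T·α'·(β'+T)/β'² = 7·136·32/625 = 30464/625.

30464/625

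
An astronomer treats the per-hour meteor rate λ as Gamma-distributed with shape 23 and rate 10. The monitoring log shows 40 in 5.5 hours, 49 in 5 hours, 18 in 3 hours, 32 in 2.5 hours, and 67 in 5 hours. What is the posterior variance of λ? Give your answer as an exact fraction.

229/961

Total count: 40 + 49 + 18 + 32 + 67 = 206.
Total exposure: 5.5 + 5 + 3 + 2.5 + 5 = 21 hours.
The Gamma prior is conjugate for the Poisson rate, so λ | data ~ Gamma(23+206, 10+21) = Gamma(229, 31).
Posterior variance = α'/β'² = 229/961.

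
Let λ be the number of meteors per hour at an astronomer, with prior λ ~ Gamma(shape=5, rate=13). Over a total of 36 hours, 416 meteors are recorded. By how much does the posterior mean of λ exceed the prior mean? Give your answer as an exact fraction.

Total count 416 over total exposure 36 hours.
Posterior: α' = 5 + 416 = 421, β' = 13 + 36 = 49.
Posterior mean = 421/49 = 421/49; prior mean = 5/13 = 5/13. Difference = 421/49 − 5/13 = 5228/637.

5228/637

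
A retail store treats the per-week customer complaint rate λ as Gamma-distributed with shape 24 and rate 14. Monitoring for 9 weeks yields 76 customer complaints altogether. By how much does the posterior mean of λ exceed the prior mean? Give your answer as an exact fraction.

424/161

Total count 76 over total exposure 9 weeks.
By Gamma–Poisson conjugacy, the posterior is Gamma(α + Σx, β + Σt) = Gamma(24 + 76, 14 + 9) = Gamma(100, 23).
Posterior mean = 100/23 = 100/23; prior mean = 24/14 = 12/7. Difference = 100/23 − 12/7 = 424/161.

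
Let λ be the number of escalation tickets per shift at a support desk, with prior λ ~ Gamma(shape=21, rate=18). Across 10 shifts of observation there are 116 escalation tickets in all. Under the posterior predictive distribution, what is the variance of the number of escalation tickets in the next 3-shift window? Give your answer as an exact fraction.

12741/784

Total count 116 over total exposure 10 shifts.
Conjugate update: add total count to the shape and total exposure to the rate, giving Gamma(137, 28).
The posterior predictive for a window of length T is Negative Binomial with variance T·α'·(β'+T)/β'² = 3·137·31/784 = 12741/784.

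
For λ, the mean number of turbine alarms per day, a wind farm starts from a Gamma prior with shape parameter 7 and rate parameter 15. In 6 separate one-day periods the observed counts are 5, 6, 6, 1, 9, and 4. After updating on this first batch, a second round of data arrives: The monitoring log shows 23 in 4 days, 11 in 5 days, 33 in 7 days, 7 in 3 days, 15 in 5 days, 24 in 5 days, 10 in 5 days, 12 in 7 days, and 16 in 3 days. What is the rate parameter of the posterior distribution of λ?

65

Total count: 5 + 6 + 6 + 1 + 9 + 4 = 31.
Total exposure: 6 days.
After the first batch: Gamma(7 + 31, 15 + 6) = Gamma(38, 21).
Total count: 23 + 11 + 33 + 7 + 15 + 24 + 10 + 12 + 16 = 151.
Total exposure: 4 + 5 + 7 + 3 + 5 + 5 + 5 + 7 + 3 = 44 days.
After the second batch: Gamma(38 + 151, 21 + 44) = Gamma(189, 65).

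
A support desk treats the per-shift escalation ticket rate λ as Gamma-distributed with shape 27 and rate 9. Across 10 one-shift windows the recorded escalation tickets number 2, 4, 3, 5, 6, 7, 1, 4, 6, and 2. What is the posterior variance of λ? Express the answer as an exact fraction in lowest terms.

67/361

Total count: 2 + 4 + 3 + 5 + 6 + 7 + 1 + 4 + 6 + 2 = 40.
Total exposure: 10 shifts.
Gamma(α, β) with Poisson data over total exposure Σt gives posterior Gamma(α+Σx, β+Σt) = Gamma(67, 19).
Posterior variance = α'/β'² = 67/361.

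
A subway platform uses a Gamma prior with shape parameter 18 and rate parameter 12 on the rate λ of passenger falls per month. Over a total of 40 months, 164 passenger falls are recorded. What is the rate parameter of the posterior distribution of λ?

52

Total count 164 over total exposure 40 months.
The Gamma prior is conjugate for the Poisson rate, so λ | data ~ Gamma(18+164, 12+40) = Gamma(182, 52).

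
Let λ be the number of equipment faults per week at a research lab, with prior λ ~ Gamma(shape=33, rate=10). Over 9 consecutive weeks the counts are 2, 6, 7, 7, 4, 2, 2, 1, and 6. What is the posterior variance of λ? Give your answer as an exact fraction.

70/361

Total count: 2 + 6 + 7 + 7 + 4 + 2 + 2 + 1 + 6 = 37.
Total exposure: 9 weeks.
Conjugate update: add total count to the shape and total exposure to the rate, giving Gamma(70, 19).
Posterior variance = α'/β'² = 70/361.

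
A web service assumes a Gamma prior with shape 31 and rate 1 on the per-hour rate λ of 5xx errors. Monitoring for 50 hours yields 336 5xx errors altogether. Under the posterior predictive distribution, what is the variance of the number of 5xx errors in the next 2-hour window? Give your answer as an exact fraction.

Total count 336 over total exposure 50 hours.
Posterior: α' = 31 + 336 = 367, β' = 1 + 50 = 51.
The posterior predictive for a window of length T is Negative Binomial with variance T·α'·(β'+T)/β'² = 2·367·53/2601 = 38902/2601.

38902/2601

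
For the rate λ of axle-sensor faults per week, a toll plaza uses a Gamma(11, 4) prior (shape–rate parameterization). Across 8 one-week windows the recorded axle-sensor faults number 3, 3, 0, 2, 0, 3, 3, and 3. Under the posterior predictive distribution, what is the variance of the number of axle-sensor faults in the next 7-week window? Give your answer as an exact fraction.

Total count: 3 + 3 + 0 + 2 + 0 + 3 + 3 + 3 = 17.
Total exposure: 8 weeks.
Posterior: α' = 11 + 17 = 28, β' = 4 + 8 = 12.
The posterior predictive for a window of length T is Negative Binomial with variance T·α'·(β'+T)/β'² = 7·28·19/144 = 931/36.

931/36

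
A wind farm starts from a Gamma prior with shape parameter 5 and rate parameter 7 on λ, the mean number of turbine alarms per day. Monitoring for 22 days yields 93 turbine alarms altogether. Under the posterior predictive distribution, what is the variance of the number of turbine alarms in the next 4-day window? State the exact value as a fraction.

12936/841

Total count 93 over total exposure 22 days.
Conjugate update: add total count to the shape and total exposure to the rate, giving Gamma(98, 29).
The posterior predictive for a window of length T is Negative Binomial with variance T·α'·(β'+T)/β'² = 4·98·33/841 = 12936/841.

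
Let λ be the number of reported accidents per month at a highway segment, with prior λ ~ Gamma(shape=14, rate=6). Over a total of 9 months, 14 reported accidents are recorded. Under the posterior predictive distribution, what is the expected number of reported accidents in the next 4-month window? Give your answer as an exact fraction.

Total count 14 over total exposure 9 months.
Conjugate update: add total count to the shape and total exposure to the rate, giving Gamma(28, 15).
Predictive mean over a 4-month window = T·E[λ|data] = 4·28/15 = 112/15.

112/15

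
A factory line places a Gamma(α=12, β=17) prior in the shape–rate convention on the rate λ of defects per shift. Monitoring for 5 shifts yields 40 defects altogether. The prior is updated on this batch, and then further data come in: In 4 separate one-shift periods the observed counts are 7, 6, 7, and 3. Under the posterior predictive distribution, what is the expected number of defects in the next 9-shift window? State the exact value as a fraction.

675/26

Total count 40 over total exposure 5 shifts.
After the first batch: Gamma(12 + 40, 17 + 5) = Gamma(52, 22).
Total count: 7 + 6 + 7 + 3 = 23.
Total exposure: 4 shifts.
After the second batch: Gamma(52 + 23, 22 + 4) = Gamma(75, 26).
Predictive mean over a 9-shift window = T·E[λ|data] = 9·75/26 = 675/26.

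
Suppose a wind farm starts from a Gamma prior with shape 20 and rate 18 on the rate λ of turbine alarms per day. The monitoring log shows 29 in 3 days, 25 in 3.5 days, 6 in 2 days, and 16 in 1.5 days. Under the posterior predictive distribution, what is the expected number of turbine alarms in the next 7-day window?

24

Total count: 29 + 25 + 6 + 16 = 76.
Total exposure: 3 + 3.5 + 2 + 1.5 = 10 days.
By Gamma–Poisson conjugacy, the posterior is Gamma(α + Σx, β + Σt) = Gamma(20 + 76, 18 + 10) = Gamma(96, 28).
Predictive mean over a 7-day window = T·E[λ|data] = 7·96/28 = 24.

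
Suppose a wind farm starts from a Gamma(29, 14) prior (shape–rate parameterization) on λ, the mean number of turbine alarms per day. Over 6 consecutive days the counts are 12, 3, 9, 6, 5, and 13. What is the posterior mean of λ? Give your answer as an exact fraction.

77/20

Total count: 12 + 3 + 9 + 6 + 5 + 13 = 48.
Total exposure: 6 days.
The Gamma prior is conjugate for the Poisson rate, so λ | data ~ Gamma(29+48, 14+6) = Gamma(77, 20).
Posterior mean = α'/β' = 77/20.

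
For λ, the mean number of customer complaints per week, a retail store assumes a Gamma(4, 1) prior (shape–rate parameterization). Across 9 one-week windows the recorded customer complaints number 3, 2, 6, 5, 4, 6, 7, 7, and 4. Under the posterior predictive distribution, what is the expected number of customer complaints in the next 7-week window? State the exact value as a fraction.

Total count: 3 + 2 + 6 + 5 + 4 + 6 + 7 + 7 + 4 = 44.
Total exposure: 9 weeks.
Conjugate update: add total count to the shape and total exposure to the rate, giving Gamma(48, 10).
Predictive mean over a 7-week window = T·E[λ|data] = 7·48/10 = 168/5.

168/5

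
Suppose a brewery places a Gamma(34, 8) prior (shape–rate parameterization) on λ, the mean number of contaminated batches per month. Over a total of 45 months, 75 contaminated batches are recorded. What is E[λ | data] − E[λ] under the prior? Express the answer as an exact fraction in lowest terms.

-465/212

Total count 75 over total exposure 45 months.
The Gamma prior is conjugate for the Poisson rate, so λ | data ~ Gamma(34+75, 8+45) = Gamma(109, 53).
Posterior mean = 109/53 = 109/53; prior mean = 34/8 = 17/4. Difference = 109/53 − 17/4 = -465/212.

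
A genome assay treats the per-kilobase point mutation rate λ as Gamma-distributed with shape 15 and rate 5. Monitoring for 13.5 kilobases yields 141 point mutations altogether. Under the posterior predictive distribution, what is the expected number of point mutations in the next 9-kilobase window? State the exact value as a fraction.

Total count 141 over total exposure 13.5 kilobases.
Gamma(α, β) with Poisson data over total exposure Σt gives posterior Gamma(α+Σx, β+Σt) = Gamma(156, 37/2).
Predictive mean over a 9-kilobase window = T·E[λ|data] = 9·156/(37/2) = 2808/37.

2808/37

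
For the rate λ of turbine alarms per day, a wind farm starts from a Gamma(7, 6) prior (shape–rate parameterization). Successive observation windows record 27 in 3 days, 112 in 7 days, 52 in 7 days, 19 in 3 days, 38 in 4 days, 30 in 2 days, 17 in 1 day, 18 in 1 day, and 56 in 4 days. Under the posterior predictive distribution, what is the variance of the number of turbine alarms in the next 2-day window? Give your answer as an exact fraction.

Total count: 27 + 112 + 52 + 19 + 38 + 30 + 17 + 18 + 56 = 369.
Total exposure: 3 + 7 + 7 + 3 + 4 + 2 + 1 + 1 + 4 = 32 days.
Posterior: α' = 7 + 369 = 376, β' = 6 + 32 = 38.
The posterior predictive for a window of length T is Negative Binomial with variance T·α'·(β'+T)/β'² = 2·376·40/1444 = 7520/361.

7520/361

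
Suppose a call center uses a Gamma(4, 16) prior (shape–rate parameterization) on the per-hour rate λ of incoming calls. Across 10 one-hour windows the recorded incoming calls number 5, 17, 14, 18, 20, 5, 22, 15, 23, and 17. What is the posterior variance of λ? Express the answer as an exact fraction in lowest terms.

40/169

Total count: 5 + 17 + 14 + 18 + 20 + 5 + 22 + 15 + 23 + 17 = 156.
Total exposure: 10 hours.
Posterior: α' = 4 + 156 = 160, β' = 16 + 10 = 26.
Posterior variance = α'/β'² = 160/676 = 40/169.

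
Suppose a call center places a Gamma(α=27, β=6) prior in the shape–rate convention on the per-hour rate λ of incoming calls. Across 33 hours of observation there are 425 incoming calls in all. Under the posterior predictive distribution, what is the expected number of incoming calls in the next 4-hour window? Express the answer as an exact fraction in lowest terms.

1808/39

Total count 425 over total exposure 33 hours.
Posterior: α' = 27 + 425 = 452, β' = 6 + 33 = 39.
Predictive mean over a 4-hour window = T·E[λ|data] = 4·452/39 = 1808/39.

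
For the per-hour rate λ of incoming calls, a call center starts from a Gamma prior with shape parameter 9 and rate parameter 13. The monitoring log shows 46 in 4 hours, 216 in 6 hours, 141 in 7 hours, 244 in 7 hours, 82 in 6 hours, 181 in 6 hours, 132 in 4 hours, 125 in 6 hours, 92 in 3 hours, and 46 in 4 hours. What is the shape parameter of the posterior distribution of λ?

Total count: 46 + 216 + 141 + 244 + 82 + 181 + 132 + 125 + 92 + 46 = 1305.
Total exposure: 4 + 6 + 7 + 7 + 6 + 6 + 4 + 6 + 3 + 4 = 53 hours.
By Gamma–Poisson conjugacy, the posterior is Gamma(α + Σx, β + Σt) = Gamma(9 + 1305, 13 + 53) = Gamma(1314, 66).

1314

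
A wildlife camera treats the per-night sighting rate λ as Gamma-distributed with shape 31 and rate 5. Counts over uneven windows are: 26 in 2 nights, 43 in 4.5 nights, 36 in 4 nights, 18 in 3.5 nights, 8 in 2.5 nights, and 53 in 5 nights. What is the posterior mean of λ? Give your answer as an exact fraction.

430/53

Total count: 26 + 43 + 36 + 18 + 8 + 53 = 184.
Total exposure: 2 + 4.5 + 4 + 3.5 + 2.5 + 5 = 21.5 nights.
Conjugate update: add total count to the shape and total exposure to the rate, giving Gamma(215, 53/2).
Posterior mean = α'/β' = 215/(53/2) = 430/53.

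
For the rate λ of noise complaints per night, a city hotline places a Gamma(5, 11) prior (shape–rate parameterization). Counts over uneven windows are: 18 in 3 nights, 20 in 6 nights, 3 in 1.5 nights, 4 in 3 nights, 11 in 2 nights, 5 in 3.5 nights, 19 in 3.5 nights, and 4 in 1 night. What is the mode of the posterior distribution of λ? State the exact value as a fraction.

Total count: 18 + 20 + 3 + 4 + 11 + 5 + 19 + 4 = 84.
Total exposure: 3 + 6 + 1.5 + 3 + 2 + 3.5 + 3.5 + 1 = 23.5 nights.
The Gamma prior is conjugate for the Poisson rate, so λ | data ~ Gamma(5+84, 11+23.5) = Gamma(89, 69/2).
Posterior mode = (α'−1)/β' = 88/(69/2) = 176/69.

176/69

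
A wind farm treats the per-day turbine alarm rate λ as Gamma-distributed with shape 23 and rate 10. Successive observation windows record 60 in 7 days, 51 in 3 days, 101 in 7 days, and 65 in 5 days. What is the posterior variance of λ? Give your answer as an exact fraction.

Total count: 60 + 51 + 101 + 65 = 277.
Total exposure: 7 + 3 + 7 + 5 = 22 days.
By Gamma–Poisson conjugacy, the posterior is Gamma(α + Σx, β + Σt) = Gamma(23 + 277, 10 + 22) = Gamma(300, 32).
Posterior variance = α'/β'² = 300/1024 = 75/256.

75/256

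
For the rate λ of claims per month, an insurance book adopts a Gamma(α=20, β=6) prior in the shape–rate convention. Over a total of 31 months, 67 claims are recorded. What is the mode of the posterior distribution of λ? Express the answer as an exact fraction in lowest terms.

86/37

Total count 67 over total exposure 31 months.
Gamma(α, β) with Poisson data over total exposure Σt gives posterior Gamma(α+Σx, β+Σt) = Gamma(87, 37).
Posterior mode = (α'−1)/β' = 86/37.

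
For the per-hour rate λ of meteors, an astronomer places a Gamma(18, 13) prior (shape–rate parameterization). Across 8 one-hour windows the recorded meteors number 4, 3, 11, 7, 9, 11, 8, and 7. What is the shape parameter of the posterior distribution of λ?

Total count: 4 + 3 + 11 + 7 + 9 + 11 + 8 + 7 = 60.
Total exposure: 8 hours.
Gamma(α, β) with Poisson data over total exposure Σt gives posterior Gamma(α+Σx, β+Σt) = Gamma(78, 21).

78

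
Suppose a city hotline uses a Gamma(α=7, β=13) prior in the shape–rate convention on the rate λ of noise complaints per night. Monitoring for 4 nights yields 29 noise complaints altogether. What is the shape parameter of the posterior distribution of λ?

Total count 29 over total exposure 4 nights.
Gamma(α, β) with Poisson data over total exposure Σt gives posterior Gamma(α+Σx, β+Σt) = Gamma(36, 17).

36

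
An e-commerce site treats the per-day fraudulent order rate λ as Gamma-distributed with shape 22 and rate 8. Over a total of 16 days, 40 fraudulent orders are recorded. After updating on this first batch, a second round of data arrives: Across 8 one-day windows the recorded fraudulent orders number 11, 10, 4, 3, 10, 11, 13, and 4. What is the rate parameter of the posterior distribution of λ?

Total count 40 over total exposure 16 days.
After the first batch: Gamma(22 + 40, 8 + 16) = Gamma(62, 24).
Total count: 11 + 10 + 4 + 3 + 10 + 11 + 13 + 4 = 66.
Total exposure: 8 days.
After the second batch: Gamma(62 + 66, 24 + 8) = Gamma(128, 32).

32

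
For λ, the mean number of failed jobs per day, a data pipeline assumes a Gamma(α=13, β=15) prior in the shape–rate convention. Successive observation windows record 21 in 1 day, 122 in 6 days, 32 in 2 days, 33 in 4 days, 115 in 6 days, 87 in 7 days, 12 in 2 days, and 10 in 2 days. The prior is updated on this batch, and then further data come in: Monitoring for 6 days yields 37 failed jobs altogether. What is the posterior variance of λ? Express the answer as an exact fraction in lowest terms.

482/2601

Total count: 21 + 122 + 32 + 33 + 115 + 87 + 12 + 10 = 432.
Total exposure: 1 + 6 + 2 + 4 + 6 + 7 + 2 + 2 = 30 days.
After the first batch: Gamma(13 + 432, 15 + 30) = Gamma(445, 45).
Total count 37 over total exposure 6 days.
After the second batch: Gamma(445 + 37, 45 + 6) = Gamma(482, 51).
Posterior variance = α'/β'² = 482/2601.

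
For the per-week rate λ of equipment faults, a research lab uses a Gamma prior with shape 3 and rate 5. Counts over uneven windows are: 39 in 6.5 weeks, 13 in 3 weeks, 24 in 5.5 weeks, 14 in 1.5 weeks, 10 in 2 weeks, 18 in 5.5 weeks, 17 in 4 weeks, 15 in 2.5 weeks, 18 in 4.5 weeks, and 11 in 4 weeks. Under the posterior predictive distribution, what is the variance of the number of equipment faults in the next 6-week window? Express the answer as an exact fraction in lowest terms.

Total count: 39 + 13 + 24 + 14 + 10 + 18 + 17 + 15 + 18 + 11 = 179.
Total exposure: 6.5 + 3 + 5.5 + 1.5 + 2 + 5.5 + 4 + 2.5 + 4.5 + 4 = 39 weeks.
Gamma(α, β) with Poisson data over total exposure Σt gives posterior Gamma(α+Σx, β+Σt) = Gamma(182, 44).
The posterior predictive for a window of length T is Negative Binomial with variance T·α'·(β'+T)/β'² = 6·182·50/1936 = 6825/242.

6825/242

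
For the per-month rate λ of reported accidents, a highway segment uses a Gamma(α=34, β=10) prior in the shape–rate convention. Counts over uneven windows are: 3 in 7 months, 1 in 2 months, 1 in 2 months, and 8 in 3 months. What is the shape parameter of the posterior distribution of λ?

Total count: 3 + 1 + 1 + 8 = 13.
Total exposure: 7 + 2 + 2 + 3 = 14 months.
Conjugate update: add total count to the shape and total exposure to the rate, giving Gamma(47, 24).

47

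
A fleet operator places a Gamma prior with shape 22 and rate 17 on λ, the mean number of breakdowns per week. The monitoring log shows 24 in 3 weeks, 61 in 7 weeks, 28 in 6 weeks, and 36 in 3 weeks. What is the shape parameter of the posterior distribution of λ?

Total count: 24 + 61 + 28 + 36 = 149.
Total exposure: 3 + 7 + 6 + 3 = 19 weeks.
By Gamma–Poisson conjugacy, the posterior is Gamma(α + Σx, β + Σt) = Gamma(22 + 149, 17 + 19) = Gamma(171, 36).

171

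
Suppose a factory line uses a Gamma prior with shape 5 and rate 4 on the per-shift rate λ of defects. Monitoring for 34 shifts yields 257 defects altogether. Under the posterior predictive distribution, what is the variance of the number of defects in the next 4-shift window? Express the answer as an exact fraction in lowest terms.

Total count 257 over total exposure 34 shifts.
Gamma(α, β) with Poisson data over total exposure Σt gives posterior Gamma(α+Σx, β+Σt) = Gamma(262, 38).
The posterior predictive for a window of length T is Negative Binomial with variance T·α'·(β'+T)/β'² = 4·262·42/1444 = 11004/361.

11004/361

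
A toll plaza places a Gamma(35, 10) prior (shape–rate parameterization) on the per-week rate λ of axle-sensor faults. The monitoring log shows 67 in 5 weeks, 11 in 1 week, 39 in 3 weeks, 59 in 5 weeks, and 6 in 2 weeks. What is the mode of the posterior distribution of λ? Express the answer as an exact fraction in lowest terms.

108/13

Total count: 67 + 11 + 39 + 59 + 6 = 182.
Total exposure: 5 + 1 + 3 + 5 + 2 = 16 weeks.
Posterior: α' = 35 + 182 = 217, β' = 10 + 16 = 26.
Posterior mode = (α'−1)/β' = 216/26 = 108/13.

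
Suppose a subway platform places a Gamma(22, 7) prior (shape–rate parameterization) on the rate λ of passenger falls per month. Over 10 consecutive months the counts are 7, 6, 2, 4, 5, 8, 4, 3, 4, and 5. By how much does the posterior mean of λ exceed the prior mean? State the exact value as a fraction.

Total count: 7 + 6 + 2 + 4 + 5 + 8 + 4 + 3 + 4 + 5 = 48.
Total exposure: 10 months.
Posterior: α' = 22 + 48 = 70, β' = 7 + 10 = 17.
Posterior mean = 70/17 = 70/17; prior mean = 22/7 = 22/7. Difference = 70/17 − 22/7 = 116/119.

116/119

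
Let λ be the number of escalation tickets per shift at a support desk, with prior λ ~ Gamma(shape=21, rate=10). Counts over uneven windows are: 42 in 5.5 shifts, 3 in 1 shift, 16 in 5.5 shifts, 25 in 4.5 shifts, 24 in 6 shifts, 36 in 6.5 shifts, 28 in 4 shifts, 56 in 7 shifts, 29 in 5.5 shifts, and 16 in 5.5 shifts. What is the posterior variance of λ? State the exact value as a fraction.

296/3721

Total count: 42 + 3 + 16 + 25 + 24 + 36 + 28 + 56 + 29 + 16 = 275.
Total exposure: 5.5 + 1 + 5.5 + 4.5 + 6 + 6.5 + 4 + 7 + 5.5 + 5.5 = 51 shifts.
Conjugate update: add total count to the shape and total exposure to the rate, giving Gamma(296, 61).
Posterior variance = α'/β'² = 296/3721.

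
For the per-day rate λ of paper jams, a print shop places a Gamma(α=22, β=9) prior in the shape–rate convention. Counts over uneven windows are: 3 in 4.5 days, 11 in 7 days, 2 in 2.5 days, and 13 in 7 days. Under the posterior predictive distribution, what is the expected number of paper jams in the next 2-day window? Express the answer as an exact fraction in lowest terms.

17/5

Total count: 3 + 11 + 2 + 13 = 29.
Total exposure: 4.5 + 7 + 2.5 + 7 = 21 days.
Conjugate update: add total count to the shape and total exposure to the rate, giving Gamma(51, 30).
Predictive mean over a 2-day window = T·E[λ|data] = 2·51/30 = 17/5.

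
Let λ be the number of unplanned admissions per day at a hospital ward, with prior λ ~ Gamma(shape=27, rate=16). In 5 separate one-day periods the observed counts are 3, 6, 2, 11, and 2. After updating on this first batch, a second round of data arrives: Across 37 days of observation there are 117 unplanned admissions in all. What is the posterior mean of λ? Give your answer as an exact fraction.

84/29

Total count: 3 + 6 + 2 + 11 + 2 = 24.
Total exposure: 5 days.
After the first batch: Gamma(27 + 24, 16 + 5) = Gamma(51, 21).
Total count 117 over total exposure 37 days.
After the second batch: Gamma(51 + 117, 21 + 37) = Gamma(168, 58).
Posterior mean = α'/β' = 168/58 = 84/29.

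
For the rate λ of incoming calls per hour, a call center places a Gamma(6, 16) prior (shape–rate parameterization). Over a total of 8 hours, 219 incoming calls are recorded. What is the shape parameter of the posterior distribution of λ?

Total count 219 over total exposure 8 hours.
Posterior: α' = 6 + 219 = 225, β' = 16 + 8 = 24.

225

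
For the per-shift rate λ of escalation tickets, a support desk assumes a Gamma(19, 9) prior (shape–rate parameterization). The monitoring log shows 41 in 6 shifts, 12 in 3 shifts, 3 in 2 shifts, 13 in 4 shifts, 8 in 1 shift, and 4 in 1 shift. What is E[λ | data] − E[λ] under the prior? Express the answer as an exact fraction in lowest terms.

Total count: 41 + 12 + 3 + 13 + 8 + 4 = 81.
Total exposure: 6 + 3 + 2 + 4 + 1 + 1 = 17 shifts.
Gamma(α, β) with Poisson data over total exposure Σt gives posterior Gamma(α+Σx, β+Σt) = Gamma(100, 26).
Posterior mean = 100/26 = 50/13; prior mean = 19/9 = 19/9. Difference = 50/13 − 19/9 = 203/117.

203/117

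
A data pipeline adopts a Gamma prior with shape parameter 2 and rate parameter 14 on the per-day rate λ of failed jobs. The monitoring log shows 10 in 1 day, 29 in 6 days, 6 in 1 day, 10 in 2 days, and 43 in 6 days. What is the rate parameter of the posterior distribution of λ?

Total count: 10 + 29 + 6 + 10 + 43 = 98.
Total exposure: 1 + 6 + 1 + 2 + 6 = 16 days.
Conjugate update: add total count to the shape and total exposure to the rate, giving Gamma(100, 30).

30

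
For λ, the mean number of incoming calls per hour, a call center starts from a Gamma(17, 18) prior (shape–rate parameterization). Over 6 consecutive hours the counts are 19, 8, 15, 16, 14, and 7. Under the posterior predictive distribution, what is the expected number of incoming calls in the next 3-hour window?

Total count: 19 + 8 + 15 + 16 + 14 + 7 = 79.
Total exposure: 6 hours.
By Gamma–Poisson conjugacy, the posterior is Gamma(α + Σx, β + Σt) = Gamma(17 + 79, 18 + 6) = Gamma(96, 24).
Predictive mean over a 3-hour window = T·E[λ|data] = 3·96/24 = 12.

12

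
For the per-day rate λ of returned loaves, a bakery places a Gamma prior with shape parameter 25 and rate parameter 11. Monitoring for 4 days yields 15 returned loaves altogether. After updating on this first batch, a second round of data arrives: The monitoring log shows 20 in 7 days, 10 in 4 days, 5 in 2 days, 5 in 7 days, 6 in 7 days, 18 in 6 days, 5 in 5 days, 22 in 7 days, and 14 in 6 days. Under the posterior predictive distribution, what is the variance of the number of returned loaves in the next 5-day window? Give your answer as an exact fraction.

Total count 15 over total exposure 4 days.
After the first batch: Gamma(25 + 15, 11 + 4) = Gamma(40, 15).
Total count: 20 + 10 + 5 + 5 + 6 + 18 + 5 + 22 + 14 = 105.
Total exposure: 7 + 4 + 2 + 7 + 7 + 6 + 5 + 7 + 6 = 51 days.
After the second batch: Gamma(40 + 105, 15 + 51) = Gamma(145, 66).
The posterior predictive for a window of length T is Negative Binomial with variance T·α'·(β'+T)/β'² = 5·145·71/4356 = 51475/4356.

51475/4356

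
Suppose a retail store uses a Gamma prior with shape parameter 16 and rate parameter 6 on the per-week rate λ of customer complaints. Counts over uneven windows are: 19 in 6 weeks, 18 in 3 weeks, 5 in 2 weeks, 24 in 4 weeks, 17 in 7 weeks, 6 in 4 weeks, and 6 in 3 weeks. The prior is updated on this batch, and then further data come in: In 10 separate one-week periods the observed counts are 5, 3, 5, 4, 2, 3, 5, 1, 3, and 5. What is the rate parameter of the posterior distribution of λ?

Total count: 19 + 18 + 5 + 24 + 17 + 6 + 6 = 95.
Total exposure: 6 + 3 + 2 + 4 + 7 + 4 + 3 = 29 weeks.
After the first batch: Gamma(16 + 95, 6 + 29) = Gamma(111, 35).
Total count: 5 + 3 + 5 + 4 + 2 + 3 + 5 + 1 + 3 + 5 = 36.
Total exposure: 10 weeks.
After the second batch: Gamma(111 + 36, 35 + 10) = Gamma(147, 45).

45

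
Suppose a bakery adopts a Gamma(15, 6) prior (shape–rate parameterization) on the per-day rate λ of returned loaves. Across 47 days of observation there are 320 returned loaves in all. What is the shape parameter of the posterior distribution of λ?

Total count 320 over total exposure 47 days.
Posterior: α' = 15 + 320 = 335, β' = 6 + 47 = 53.

335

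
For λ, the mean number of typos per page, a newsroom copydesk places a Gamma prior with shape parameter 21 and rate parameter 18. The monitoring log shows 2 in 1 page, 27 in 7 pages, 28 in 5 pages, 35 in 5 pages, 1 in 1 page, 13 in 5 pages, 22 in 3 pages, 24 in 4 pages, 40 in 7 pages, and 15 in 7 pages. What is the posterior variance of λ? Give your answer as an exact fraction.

Total count: 2 + 27 + 28 + 35 + 1 + 13 + 22 + 24 + 40 + 15 = 207.
Total exposure: 1 + 7 + 5 + 5 + 1 + 5 + 3 + 4 + 7 + 7 = 45 pages.
By Gamma–Poisson conjugacy, the posterior is Gamma(α + Σx, β + Σt) = Gamma(21 + 207, 18 + 45) = Gamma(228, 63).
Posterior variance = α'/β'² = 228/3969 = 76/1323.

76/1323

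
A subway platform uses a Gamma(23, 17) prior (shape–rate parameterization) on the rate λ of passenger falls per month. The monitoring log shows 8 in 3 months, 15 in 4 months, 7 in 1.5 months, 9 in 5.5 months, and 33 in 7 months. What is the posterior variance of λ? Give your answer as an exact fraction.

5/76

Total count: 8 + 15 + 7 + 9 + 33 = 72.
Total exposure: 3 + 4 + 1.5 + 5.5 + 7 = 21 months.
Gamma(α, β) with Poisson data over total exposure Σt gives posterior Gamma(α+Σx, β+Σt) = Gamma(95, 38).
Posterior variance = α'/β'² = 95/1444 = 5/76.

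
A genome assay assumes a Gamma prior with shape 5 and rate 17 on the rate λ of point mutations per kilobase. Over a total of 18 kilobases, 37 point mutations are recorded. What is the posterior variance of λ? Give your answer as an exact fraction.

6/175

Total count 37 over total exposure 18 kilobases.
Conjugate update: add total count to the shape and total exposure to the rate, giving Gamma(42, 35).
Posterior variance = α'/β'² = 42/1225 = 6/175.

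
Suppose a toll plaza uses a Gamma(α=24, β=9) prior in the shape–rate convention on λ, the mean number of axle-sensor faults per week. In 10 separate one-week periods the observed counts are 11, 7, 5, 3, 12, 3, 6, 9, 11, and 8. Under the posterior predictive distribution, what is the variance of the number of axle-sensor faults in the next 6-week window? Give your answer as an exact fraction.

14850/361

Total count: 11 + 7 + 5 + 3 + 12 + 3 + 6 + 9 + 11 + 8 = 75.
Total exposure: 10 weeks.
By Gamma–Poisson conjugacy, the posterior is Gamma(α + Σx, β + Σt) = Gamma(24 + 75, 9 + 10) = Gamma(99, 19).
The posterior predictive for a window of length T is Negative Binomial with variance T·α'·(β'+T)/β'² = 6·99·25/361 = 14850/361.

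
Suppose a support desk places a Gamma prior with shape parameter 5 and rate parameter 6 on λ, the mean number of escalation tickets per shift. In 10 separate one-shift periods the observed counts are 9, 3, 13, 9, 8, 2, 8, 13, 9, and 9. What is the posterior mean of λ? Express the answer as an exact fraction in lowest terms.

11/2

Total count: 9 + 3 + 13 + 9 + 8 + 2 + 8 + 13 + 9 + 9 = 83.
Total exposure: 10 shifts.
Posterior: α' = 5 + 83 = 88, β' = 6 + 10 = 16.
Posterior mean = α'/β' = 88/16 = 11/2.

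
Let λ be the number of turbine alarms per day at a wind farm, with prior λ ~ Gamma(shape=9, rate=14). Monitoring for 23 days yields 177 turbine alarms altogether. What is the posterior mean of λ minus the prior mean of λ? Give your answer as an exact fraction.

Total count 177 over total exposure 23 days.
Gamma(α, β) with Poisson data over total exposure Σt gives posterior Gamma(α+Σx, β+Σt) = Gamma(186, 37).
Posterior mean = 186/37 = 186/37; prior mean = 9/14 = 9/14. Difference = 186/37 − 9/14 = 2271/518.

2271/518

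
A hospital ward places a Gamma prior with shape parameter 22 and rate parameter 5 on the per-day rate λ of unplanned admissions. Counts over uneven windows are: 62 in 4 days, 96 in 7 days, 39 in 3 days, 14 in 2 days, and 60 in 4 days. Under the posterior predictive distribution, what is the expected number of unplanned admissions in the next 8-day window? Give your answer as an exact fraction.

2344/25

Total count: 62 + 96 + 39 + 14 + 60 = 271.
Total exposure: 4 + 7 + 3 + 2 + 4 = 20 days.
Gamma(α, β) with Poisson data over total exposure Σt gives posterior Gamma(α+Σx, β+Σt) = Gamma(293, 25).
Predictive mean over an 8-day window = T·E[λ|data] = 8·293/25 = 2344/25.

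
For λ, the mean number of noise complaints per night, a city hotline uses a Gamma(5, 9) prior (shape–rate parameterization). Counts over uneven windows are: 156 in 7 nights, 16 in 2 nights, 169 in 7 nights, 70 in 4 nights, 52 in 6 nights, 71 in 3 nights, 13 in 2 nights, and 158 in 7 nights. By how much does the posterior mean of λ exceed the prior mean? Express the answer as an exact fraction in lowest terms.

Total count: 156 + 16 + 169 + 70 + 52 + 71 + 13 + 158 = 705.
Total exposure: 7 + 2 + 7 + 4 + 6 + 3 + 2 + 7 = 38 nights.
Posterior: α' = 5 + 705 = 710, β' = 9 + 38 = 47.
Posterior mean = 710/47 = 710/47; prior mean = 5/9 = 5/9. Difference = 710/47 − 5/9 = 6155/423.

6155/423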